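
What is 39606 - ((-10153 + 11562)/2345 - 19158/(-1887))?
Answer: 58403186599/1475005 ≈ 39595.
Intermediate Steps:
39606 - ((-10153 + 11562)/2345 - 19158/(-1887)) = 39606 - (1409*(1/2345) - 19158*(-1/1887)) = 39606 - (1409/2345 + 6386/629) = 39606 - 1*15861431/1475005 = 39606 - 15861431/1475005 = 58403186599/1475005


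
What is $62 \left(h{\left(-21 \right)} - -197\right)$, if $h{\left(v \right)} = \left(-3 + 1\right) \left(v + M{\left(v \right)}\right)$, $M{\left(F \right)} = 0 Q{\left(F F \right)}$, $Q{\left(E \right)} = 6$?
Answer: $14818$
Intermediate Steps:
$M{\left(F \right)} = 0$ ($M{\left(F \right)} = 0 \cdot 6 = 0$)
$h{\left(v \right)} = - 2 v$ ($h{\left(v \right)} = \left(-3 + 1\right) \left(v + 0\right) = - 2 v$)
$62 \left(h{\left(-21 \right)} - -197\right) = 62 \left(\left(-2\right) \left(-21\right) - -197\right) = 62 \left(42 + 197\right) = 62 \cdot 239 = 14818$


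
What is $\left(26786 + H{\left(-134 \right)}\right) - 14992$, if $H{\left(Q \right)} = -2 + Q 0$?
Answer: $11792$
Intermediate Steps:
$H{\left(Q \right)} = -2$ ($H{\left(Q \right)} = -2 + 0 = -2$)
$\left(26786 + H{\left(-134 \right)}\right) - 14992 = \left(26786 - 2\right) - 14992 = 26784 - 14992 = 11792$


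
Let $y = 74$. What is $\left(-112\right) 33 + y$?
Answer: $-3622$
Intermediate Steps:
$\left(-112\right) 33 + y = \left(-112\right) 33 + 74 = -3696 + 74 = -3622$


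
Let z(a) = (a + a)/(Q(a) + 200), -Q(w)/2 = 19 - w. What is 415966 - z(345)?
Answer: 59067057/142 ≈ 4.1597e+5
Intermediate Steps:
Q(w) = -38 + 2*w (Q(w) = -2*(19 - w) = -38 + 2*w)
z(a) = 2*a/(162 + 2*a) (z(a) = (a + a)/((-38 + 2*a) + 200) = (2*a)/(162 + 2*a) = 2*a/(162 + 2*a))
415966 - z(345) = 415966 - 345/(81 + 345) = 415966 - 345/426 = 415966 - 1*115/142 = 415966 - 115/142 = 59067057/142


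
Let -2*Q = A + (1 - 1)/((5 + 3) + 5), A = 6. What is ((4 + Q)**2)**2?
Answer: 1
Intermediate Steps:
Q = -3 (Q = -(6 + (1 - 1)/((5 + 3) + 5))/2 = -(6 + 0/(8 + 5))/2 = -(6 + 0/13)/2 = -(6 + 0*(1/13))/2 = -(6 + 0)/2 = -1/2*6 = -3)
((4 + Q)**2)**2 = ((4 - 3)**2)**2 = (1**2)**2 = 1**2 = 1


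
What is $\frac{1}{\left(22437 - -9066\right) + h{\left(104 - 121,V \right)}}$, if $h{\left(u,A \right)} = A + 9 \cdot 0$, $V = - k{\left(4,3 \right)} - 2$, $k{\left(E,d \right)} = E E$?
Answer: $\frac{1}{31485} \approx 3.1761 \cdot 10^{-5}$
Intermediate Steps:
$k{\left(E,d \right)} = E^{2}$
$V = -18$ ($V = - 4^{2} - 2 = \left(-1\right) 16 - 2 = -16 - 2 = -18$)
$h{\left(u,A \right)} = A$ ($h{\left(u,A \right)} = A + 0 = A$)
$\frac{1}{\left(22437 - -9066\right) + h{\left(104 - 121,V \right)}} = \frac{1}{\left(22437 - -9066\right) - 18} = \frac{1}{\left(22437 + 9066\right) - 18} = \frac{1}{31503 - 18} = \frac{1}{31485}$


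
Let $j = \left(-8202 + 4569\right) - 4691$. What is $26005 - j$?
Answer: $34329$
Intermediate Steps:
$j = -8324$ ($j = -3633 + \left(-6942 + 2251\right) = -3633 - 4691 = -8324$)
$26005 - j = 26005 - -8324 = 26005 + 8324 = 34329$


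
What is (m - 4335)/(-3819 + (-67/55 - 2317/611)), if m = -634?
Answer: 166983245/128505867 ≈ 1.2994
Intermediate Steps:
(m - 4335)/(-3819 + (-67/55 - 2317/611)) = (-634 - 4335)/(-3819 + (-67/55 - 2317/611)) = -4969/(-3819 + (-67*1/55 - 2317*1/611)) = -4969/(-3819 + (-67/55 - 2317/611)) = -4969/(-3819 - 168372/33605) = -4969/(-128505867/33605) = -4969*(-33605/128505867) = 166983245/128505867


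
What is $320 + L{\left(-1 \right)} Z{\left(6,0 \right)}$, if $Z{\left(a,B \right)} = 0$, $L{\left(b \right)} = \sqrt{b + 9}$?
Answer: $320$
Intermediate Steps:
$L{\left(b \right)} = \sqrt{9 + b}$
$320 + L{\left(-1 \right)} Z{\left(6,0 \right)} = 320 + \sqrt{9 - 1} \cdot 0 = 320 + \sqrt{8} \cdot 0 = 320 + 2 \sqrt{2} \cdot 0 = 320 + 0 = 320$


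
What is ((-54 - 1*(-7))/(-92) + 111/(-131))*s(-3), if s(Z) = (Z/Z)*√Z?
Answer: -4055*I*√3/12052 ≈ -0.58276*I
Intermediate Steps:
s(Z) = √Z (s(Z) = 1*√Z = √Z)
((-54 - 1*(-7))/(-92) + 111/(-131))*s(-3) = ((-54 - 1*(-7))/(-92) + 111/(-131))*√(-3) = ((-54 + 7)*(-1/92) + 111*(-1/131))*(I*√3) = (-47*(-1/92) - 111/131)*(I*√3) = (47/92 - 111/131)*(I*√3) = -4055*I*√3/12052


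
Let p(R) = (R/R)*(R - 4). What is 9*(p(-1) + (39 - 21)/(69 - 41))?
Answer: -549/14 ≈ -39.214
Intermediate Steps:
p(R) = -4 + R (p(R) = 1*(-4 + R) = -4 + R)
9*(p(-1) + (39 - 21)/(69 - 41)) = 9*((-4 - 1) + (39 - 21)/(69 - 41)) = 9*(-5 + 18/28) = 9*(-5 + 18*(1/28)) = 9*(-5 + 9/14) = 9*(-61/14) = -549/14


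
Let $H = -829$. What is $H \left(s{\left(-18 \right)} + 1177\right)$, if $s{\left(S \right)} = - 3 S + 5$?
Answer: $-1024644$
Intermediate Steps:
$s{\left(S \right)} = 5 - 3 S$
$H \left(s{\left(-18 \right)} + 1177\right) = - 829 \left(\left(5 - -54\right) + 1177\right) = - 829 \left(\left(5 + 54\right) + 1177\right) = - 829 \left(59 + 1177\right) = \left(-829\right) 1236 = -1024644$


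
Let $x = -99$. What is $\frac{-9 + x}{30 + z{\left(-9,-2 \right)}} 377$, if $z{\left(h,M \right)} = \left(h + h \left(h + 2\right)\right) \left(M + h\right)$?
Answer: $\frac{3393}{47} \approx 72.192$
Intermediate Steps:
$z{\left(h,M \right)} = \left(M + h\right) \left(h + h \left(2 + h\right)\right)$ ($z{\left(h,M \right)} = \left(h + h \left(2 + h\right)\right) \left(M + h\right) = \left(M + h\right) \left(h + h \left(2 + h\right)\right)$)
$\frac{-9 + x}{30 + z{\left(-9,-2 \right)}} 377 = \frac{-9 - 99}{30 - 9 \left(\left(-9\right)^{2} + 3 \left(-2\right) + 3 \left(-9\right) - -18\right)} 377 = - \frac{108}{30 - 9 \left(81 - 6 - 27 + 18\right)} 377 = - \frac{108}{30 - 594} \cdot 377 = - \frac{108}{-564} \cdot 377 = \left(-108\right) \left(- \frac{1}{564}\right) 377 = \frac{9}{47} \cdot 377 = \frac{3393}{47}$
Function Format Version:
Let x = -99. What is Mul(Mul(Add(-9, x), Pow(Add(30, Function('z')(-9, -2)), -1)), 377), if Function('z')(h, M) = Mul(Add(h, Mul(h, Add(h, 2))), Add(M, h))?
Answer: Rational(3393, 47) ≈ 72.192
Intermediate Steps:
Function('z')(h, M) = Mul(Add(M, h), Add(h, Mul(h, Add(2, h)))) (Function('z')(h, M) = Mul(Add(h, Mul(h, Add(2, h))), Add(M, h)) = Mul(Add(M, h), Add(h, Mul(h, Add(2, h)))))
Mul(Mul(Add(-9, x), Pow(Add(30, Function('z')(-9, -2)), -1)), 377) = Mul(Mul(Add(-9, -99), Pow(Add(30, Mul(-9, Add(Pow(-9, 2), Mul(3, -2), Mul(3, -9), Mul(-2, -9)))), -1)), 377) = Mul(Mul(-108, Pow(Add(30, Mul(-9, Add(81, -6, -27, 18))), -1)), 377) = Mul(Mul(-108, Pow(Add(30, Mul(-9, 66)), -1)), 377) = Mul(Mul(-108, Pow(Add(30, -594), -1)), 377) = Mul(Mul(-108, Pow(-564, -1)), 377) = Mul(Mul(-108, Rational(-1, 564)), 377) = Mul(Rational(9, 47), 377) = Rational(3393, 47)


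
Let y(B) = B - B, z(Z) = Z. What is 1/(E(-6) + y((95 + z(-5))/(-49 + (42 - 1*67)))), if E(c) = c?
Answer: -1/6 ≈ -0.16667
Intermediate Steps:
y(B) = 0
1/(E(-6) + y((95 + z(-5))/(-49 + (42 - 1*67)))) = 1/(-6 + 0) = 1/(-6) = -1/6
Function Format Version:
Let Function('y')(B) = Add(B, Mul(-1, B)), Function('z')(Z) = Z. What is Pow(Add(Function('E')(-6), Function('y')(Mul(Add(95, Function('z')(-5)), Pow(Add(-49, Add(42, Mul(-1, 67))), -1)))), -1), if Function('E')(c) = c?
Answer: Rational(-1, 6) ≈ -0.16667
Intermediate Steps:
Function('y')(B) = 0
Pow(Add(Function('E')(-6), Function('y')(Mul(Add(95, Function('z')(-5)), Pow(Add(-49, Add(42, Mul(-1, 67))), -1)))), -1) = Pow(Add(-6, 0), -1) = Pow(-6, -1) = Rational(-1, 6)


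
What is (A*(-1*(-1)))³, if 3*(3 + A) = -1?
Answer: -1000/27 ≈ -37.037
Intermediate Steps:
A = -10/3 (A = -3 + (⅓)*(-1) = -3 - ⅓ = -10/3 ≈ -3.3333)
(A*(-1*(-1)))³ = (-(-10)*(-1)/3)³ = (-10/3*1)³ = (-10/3)³ = -1000/27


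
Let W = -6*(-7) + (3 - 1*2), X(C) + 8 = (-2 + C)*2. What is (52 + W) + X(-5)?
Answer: 73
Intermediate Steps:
X(C) = -12 + 2*C (X(C) = -8 + (-2 + C)*2 = -8 + (-4 + 2*C) = -12 + 2*C)
W = 43 (W = 42 + (3 - 2) = 42 + 1 = 43)
(52 + W) + X(-5) = (52 + 43) + (-12 + 2*(-5)) = 95 + (-12 - 10) = 95 - 22 = 73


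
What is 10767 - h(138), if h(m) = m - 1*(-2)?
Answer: 10627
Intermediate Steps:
h(m) = 2 + m (h(m) = m + 2 = 2 + m)
10767 - h(138) = 10767 - (2 + 138) = 10767 - 1*140 = 10767 - 140 = 10627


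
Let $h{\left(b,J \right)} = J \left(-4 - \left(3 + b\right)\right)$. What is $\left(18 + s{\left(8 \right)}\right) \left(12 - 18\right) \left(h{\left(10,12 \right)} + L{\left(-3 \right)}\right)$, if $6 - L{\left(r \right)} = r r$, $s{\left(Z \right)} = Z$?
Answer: $32292$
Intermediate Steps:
$h{\left(b,J \right)} = J \left(-7 - b\right)$
$L{\left(r \right)} = 6 - r^{2}$ ($L{\left(r \right)} = 6 - r r = 6 - r^{2}$)
$\left(18 + s{\left(8 \right)}\right) \left(12 - 18\right) \left(h{\left(10,12 \right)} + L{\left(-3 \right)}\right) = \left(18 + 8\right) \left(12 - 18\right) \left(\left(-1\right) 12 \left(7 + 10\right) + \left(6 - \left(-3\right)^{2}\right)\right) = 26 \left(-6\right) \left(\left(-1\right) 12 \cdot 17 + \left(6 - 9\right)\right) = - 156 \left(-204 + \left(6 - 9\right)\right) = - 156 \left(-204 - 3\right) = \left(-156\right) \left(-207\right) = 32292$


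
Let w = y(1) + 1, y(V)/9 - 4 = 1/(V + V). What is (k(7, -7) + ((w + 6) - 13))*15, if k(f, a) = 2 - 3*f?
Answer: 465/2 ≈ 232.50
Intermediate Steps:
y(V) = 36 + 9/(2*V) (y(V) = 36 + 9/(V + V) = 36 + 9/((2*V)) = 36 + 9*(1/(2*V)) = 36 + 9/(2*V))
w = 83/2 (w = (36 + (9/2)/1) + 1 = (36 + (9/2)*1) + 1 = (36 + 9/2) + 1 = 81/2 + 1 = 83/2 ≈ 41.500)
(k(7, -7) + ((w + 6) - 13))*15 = ((2 - 3*7) + ((83/2 + 6) - 13))*15 = ((2 - 21) + (95/2 - 13))*15 = (-19 + 69/2)*15 = (31/2)*15 = 465/2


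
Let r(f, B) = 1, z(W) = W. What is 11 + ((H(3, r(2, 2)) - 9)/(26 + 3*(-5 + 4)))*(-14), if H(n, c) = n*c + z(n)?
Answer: 295/23 ≈ 12.826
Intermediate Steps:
H(n, c) = n + c*n (H(n, c) = n*c + n = c*n + n = n + c*n)
11 + ((H(3, r(2, 2)) - 9)/(26 + 3*(-5 + 4)))*(-14) = 11 + ((3*(1 + 1) - 9)/(26 + 3*(-5 + 4)))*(-14) = 11 + ((3*2 - 9)/(26 + 3*(-1)))*(-14) = 11 + ((6 - 9)/(26 - 3))*(-14) = 11 - 3/23*(-14) = 11 + 42/23 = 295/23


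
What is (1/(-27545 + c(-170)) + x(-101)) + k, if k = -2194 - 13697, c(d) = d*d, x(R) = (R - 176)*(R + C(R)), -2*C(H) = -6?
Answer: 15250526/1355 ≈ 11255.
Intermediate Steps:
C(H) = 3 (C(H) = -½*(-6) = 3)
x(R) = (-176 + R)*(3 + R) (x(R) = (R - 176)*(R + 3) = (-176 + R)*(3 + R))
c(d) = d²
k = -15891
(1/(-27545 + c(-170)) + x(-101)) + k = (1/(-27545 + (-170)²) + (-528 + (-101)² - 173*(-101))) - 15891 = (1/(-27545 + 28900) + (-528 + 10201 + 17473)) - 15891 = (1/1355 + 27146) - 15891 = 36782831/1355 - 15891 = 15250526/1355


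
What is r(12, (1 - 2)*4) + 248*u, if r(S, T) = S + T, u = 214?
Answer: 53080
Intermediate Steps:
r(12, (1 - 2)*4) + 248*u = (12 + (1 - 2)*4) + 248*214 = (12 - 1*4) + 53072 = (12 - 4) + 53072 = 8 + 53072 = 53080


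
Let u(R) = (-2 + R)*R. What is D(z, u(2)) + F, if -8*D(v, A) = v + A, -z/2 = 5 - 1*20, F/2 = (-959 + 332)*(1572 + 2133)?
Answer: -18584295/4 ≈ -4.6461e+6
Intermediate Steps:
u(R) = R*(-2 + R)
F = -4646070 (F = 2*((-959 + 332)*(1572 + 2133)) = 2*(-627*3705) = 2*(-2323035) = -4646070)
z = 30 (z = -2*(5 - 1*20) = -2*(5 - 20) = -2*(-15) = 30)
D(v, A) = -A/8 - v/8 (D(v, A) = -(v + A)/8 = -(A + v)/8 = -A/8 - v/8)
D(z, u(2)) + F = (-(-2 + 2)/4 - 1/8*30) - 4646070 = (-0/4 - 15/4) - 4646070 = (-1/8*0 - 15/4) - 4646070 = (0 - 15/4) - 4646070 = -15/4 - 4646070 = -18584295/4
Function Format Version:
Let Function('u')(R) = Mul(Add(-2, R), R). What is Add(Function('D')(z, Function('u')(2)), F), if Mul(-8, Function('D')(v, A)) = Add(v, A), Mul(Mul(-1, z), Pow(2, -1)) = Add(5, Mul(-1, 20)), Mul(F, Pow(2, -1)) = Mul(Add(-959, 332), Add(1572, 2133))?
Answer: Rational(-18584295, 4) ≈ -4.6461e+6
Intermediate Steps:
Function('u')(R) = Mul(R, Add(-2, R))
F = -4646070 (F = Mul(2, Mul(Add(-959, 332), Add(1572, 2133))) = Mul(2, Mul(-627, 3705)) = Mul(2, -2323035) = -4646070)
z = 30 (z = Mul(-2, Add(5, Mul(-1, 20))) = Mul(-2, Add(5, -20)) = Mul(-2, -15) = 30)
Function('D')(v, A) = Add(Mul(Rational(-1, 8), A), Mul(Rational(-1, 8), v)) (Function('D')(v, A) = Mul(Rational(-1, 8), Add(v, A)) = Mul(Rational(-1, 8), Add(A, v)) = Add(Mul(Rational(-1, 8), A), Mul(Rational(-1, 8), v)))
Add(Function('D')(z, Function('u')(2)), F) = Add(Add(Mul(Rational(-1, 8), Mul(2, Add(-2, 2))), Mul(Rational(-1, 8), 30)), -4646070) = Add(Add(Mul(Rational(-1, 8), Mul(2, 0)), Rational(-15, 4)), -4646070) = Add(Add(Mul(Rational(-1, 8), 0), Rational(-15, 4)), -4646070) = Add(Add(0, Rational(-15, 4)), -4646070) = Add(Rational(-15, 4), -4646070) = Rational(-18584295, 4)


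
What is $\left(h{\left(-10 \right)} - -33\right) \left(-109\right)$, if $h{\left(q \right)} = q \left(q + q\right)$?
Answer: $-25397$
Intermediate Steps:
$h{\left(q \right)} = 2 q^{2}$ ($h{\left(q \right)} = q 2 q = 2 q^{2}$)
$\left(h{\left(-10 \right)} - -33\right) \left(-109\right) = \left(2 \left(-10\right)^{2} - -33\right) \left(-109\right) = \left(2 \cdot 100 + \left(-34 + 67\right)\right) \left(-109\right) = \left(200 + 33\right) \left(-109\right) = 233 \left(-109\right) = -25397$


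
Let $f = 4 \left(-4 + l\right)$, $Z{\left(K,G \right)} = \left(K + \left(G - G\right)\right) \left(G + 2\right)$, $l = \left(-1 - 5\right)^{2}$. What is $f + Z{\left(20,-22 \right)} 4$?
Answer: $-1472$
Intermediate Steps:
$l = 36$ ($l = \left(-6\right)^{2} = 36$)
$Z{\left(K,G \right)} = K \left(2 + G\right)$ ($Z{\left(K,G \right)} = \left(K + 0\right) \left(2 + G\right) = K \left(2 + G\right)$)
$f = 128$ ($f = 4 \left(-4 + 36\right) = 4 \cdot 32 = 128$)
$f + Z{\left(20,-22 \right)} 4 = 128 + 20 \left(2 - 22\right) 4 = 128 + 20 \left(-20\right) 4 = 128 - 1600 = -1472$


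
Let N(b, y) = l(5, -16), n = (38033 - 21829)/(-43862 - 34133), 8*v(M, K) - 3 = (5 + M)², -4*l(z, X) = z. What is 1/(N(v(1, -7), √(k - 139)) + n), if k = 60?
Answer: -311980/454791 ≈ -0.68599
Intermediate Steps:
l(z, X) = -z/4
v(M, K) = 3/8 + (5 + M)²/8
n = -16204/77995 (n = 16204/(-77995) = 16204*(-1/77995) = -16204/77995 ≈ -0.20776)
N(b, y) = -5/4 (N(b, y) = -¼*5 = -5/4)
1/(N(v(1, -7), √(k - 139)) + n) = 1/(-5/4 - 16204/77995) = 1/(-454791/311980) = -311980/454791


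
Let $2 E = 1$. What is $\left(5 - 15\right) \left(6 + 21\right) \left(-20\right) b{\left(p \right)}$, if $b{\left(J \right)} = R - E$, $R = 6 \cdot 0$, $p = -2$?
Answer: $-2700$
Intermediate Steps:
$E = \frac{1}{2}$ ($E = \frac{1}{2} \cdot 1 = \frac{1}{2} \approx 0.5$)
$R = 0$
$b{\left(J \right)} = - \frac{1}{2}$ ($b{\left(J \right)} = 0 - \frac{1}{2} = - \frac{1}{2}$)
$\left(5 - 15\right) \left(6 + 21\right) \left(-20\right) b{\left(p \right)} = \left(5 - 15\right) \left(6 + 21\right) \left(-20\right) \left(- \frac{1}{2}\right) = \left(-10\right) 27 \left(-20\right) \left(- \frac{1}{2}\right) = \left(-270\right) \left(-20\right) \left(- \frac{1}{2}\right) = 5400 \left(- \frac{1}{2}\right) = -2700$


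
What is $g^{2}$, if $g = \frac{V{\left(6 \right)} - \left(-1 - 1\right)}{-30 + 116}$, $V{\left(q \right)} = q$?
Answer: $\frac{16}{1849} \approx 0.0086533$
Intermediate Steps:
$g = \frac{4}{43}$ ($g = \frac{6 - \left(-1 - 1\right)}{-30 + 116} = \frac{6 - -2}{86} = \left(6 + 2\right) \frac{1}{86} = 8 \cdot \frac{1}{86} = \frac{4}{43} \approx 0.093023$)
$g^{2} = \left(\frac{4}{43}\right)^{2} = \frac{16}{1849}$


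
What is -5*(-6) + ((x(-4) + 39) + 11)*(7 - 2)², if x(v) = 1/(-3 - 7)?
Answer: 2555/2 ≈ 1277.5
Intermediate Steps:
x(v) = -⅒ (x(v) = 1/(-10) = -⅒)
-5*(-6) + ((x(-4) + 39) + 11)*(7 - 2)² = -5*(-6) + ((-⅒ + 39) + 11)*(7 - 2)² = 30 + (389/10 + 11)*5² = 30 + (499/10)*25 = 30 + 2495/2 = 2555/2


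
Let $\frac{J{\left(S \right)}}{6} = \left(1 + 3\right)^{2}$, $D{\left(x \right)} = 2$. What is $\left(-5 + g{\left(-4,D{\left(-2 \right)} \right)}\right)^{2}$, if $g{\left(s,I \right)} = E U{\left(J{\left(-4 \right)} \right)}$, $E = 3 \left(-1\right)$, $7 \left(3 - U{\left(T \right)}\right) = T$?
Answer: $\frac{36100}{49} \approx 736.73$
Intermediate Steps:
$J{\left(S \right)} = 96$ ($J{\left(S \right)} = 6 \left(1 + 3\right)^{2} = 6 \cdot 4^{2} = 6 \cdot 16 = 96$)
$U{\left(T \right)} = 3 - \frac{T}{7}$
$E = -3$
$g{\left(s,I \right)} = \frac{225}{7}$ ($g{\left(s,I \right)} = - 3 \left(3 - \frac{96}{7}\right) = \left(-3\right) \left(- \frac{75}{7}\right) = \frac{225}{7}$)
$\left(-5 + g{\left(-4,D{\left(-2 \right)} \right)}\right)^{2} = \left(-5 + \frac{225}{7}\right)^{2} = \left(\frac{190}{7}\right)^{2} = \frac{36100}{49}$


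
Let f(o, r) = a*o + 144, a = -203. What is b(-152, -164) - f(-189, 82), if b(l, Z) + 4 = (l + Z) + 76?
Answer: -38755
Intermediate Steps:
f(o, r) = 144 - 203*o (f(o, r) = -203*o + 144 = 144 - 203*o)
b(l, Z) = 72 + Z + l (b(l, Z) = -4 + ((l + Z) + 76) = -4 + ((Z + l) + 76) = -4 + (76 + Z + l) = 72 + Z + l)
b(-152, -164) - f(-189, 82) = (72 - 164 - 152) - (144 - 203*(-189)) = -244 - (144 + 38367) = -244 - 1*38511 = -244 - 38511 = -38755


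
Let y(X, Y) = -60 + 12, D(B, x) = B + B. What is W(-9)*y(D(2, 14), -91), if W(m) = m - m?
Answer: 0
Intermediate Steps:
D(B, x) = 2*B
y(X, Y) = -48
W(m) = 0
W(-9)*y(D(2, 14), -91) = 0*(-48) = 0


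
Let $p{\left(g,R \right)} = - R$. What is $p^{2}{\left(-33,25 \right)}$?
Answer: $625$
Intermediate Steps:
$p^{2}{\left(-33,25 \right)} = \left(\left(-1\right) 25\right)^{2} = \left(-25\right)^{2} = 625$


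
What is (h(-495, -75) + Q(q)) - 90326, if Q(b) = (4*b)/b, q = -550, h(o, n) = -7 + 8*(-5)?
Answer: -90369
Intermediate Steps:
h(o, n) = -47 (h(o, n) = -7 - 40 = -47)
Q(b) = 4
(h(-495, -75) + Q(q)) - 90326 = (-47 + 4) - 90326 = -43 - 90326 = -90369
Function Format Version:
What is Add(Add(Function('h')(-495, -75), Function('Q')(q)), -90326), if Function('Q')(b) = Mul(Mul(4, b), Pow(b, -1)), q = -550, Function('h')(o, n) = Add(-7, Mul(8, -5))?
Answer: -90369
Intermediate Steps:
Function('h')(o, n) = -47 (Function('h')(o, n) = Add(-7, -40) = -47)
Function('Q')(b) = 4
Add(Add(Function('h')(-495, -75), Function('Q')(q)), -90326) = Add(Add(-47, 4), -90326) = Add(-43, -90326) = -90369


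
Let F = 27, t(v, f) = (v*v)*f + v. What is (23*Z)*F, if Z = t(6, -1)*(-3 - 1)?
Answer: 74520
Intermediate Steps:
t(v, f) = v + f*v² (t(v, f) = v²*f + v = f*v² + v = v + f*v²)
Z = 120 (Z = (6*(1 - 1*6))*(-3 - 1) = (6*(1 - 6))*(-4) = (6*(-5))*(-4) = -30*(-4) = 120)
(23*Z)*F = (23*120)*27 = 2760*27 = 74520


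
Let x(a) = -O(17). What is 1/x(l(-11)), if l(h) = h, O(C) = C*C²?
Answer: -1/4913 ≈ -0.00020354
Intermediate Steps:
O(C) = C³
x(a) = -4913 (x(a) = -1*17³ = -1*4913 = -4913)
1/x(l(-11)) = 1/(-4913) = -1/4913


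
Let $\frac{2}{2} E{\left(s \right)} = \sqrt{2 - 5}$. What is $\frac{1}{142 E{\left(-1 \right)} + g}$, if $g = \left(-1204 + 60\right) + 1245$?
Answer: $\frac{101}{70693} - \frac{142 i \sqrt{3}}{70693} \approx 0.0014287 - 0.0034791 i$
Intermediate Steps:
$E{\left(s \right)} = i \sqrt{3}$ ($E{\left(s \right)} = \sqrt{2 - 5} = \sqrt{-3} = i \sqrt{3}$)
$g = 101$ ($g = -1144 + 1245 = 101$)
$\frac{1}{142 E{\left(-1 \right)} + g} = \frac{1}{142 i \sqrt{3} + 101} = \frac{1}{101 + 142 i \sqrt{3}}$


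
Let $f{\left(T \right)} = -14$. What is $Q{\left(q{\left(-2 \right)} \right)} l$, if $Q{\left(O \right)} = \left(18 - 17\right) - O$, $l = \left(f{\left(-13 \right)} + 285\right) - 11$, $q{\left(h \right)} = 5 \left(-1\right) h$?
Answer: $-2340$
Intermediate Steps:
$q{\left(h \right)} = - 5 h$
$l = 260$ ($l = \left(-14 + 285\right) - 11 = 271 - 11 = 260$)
$Q{\left(O \right)} = 1 - O$
$Q{\left(q{\left(-2 \right)} \right)} l = \left(1 - \left(-5\right) \left(-2\right)\right) 260 = \left(1 - 10\right) 260 = \left(-9\right) 260 = -2340$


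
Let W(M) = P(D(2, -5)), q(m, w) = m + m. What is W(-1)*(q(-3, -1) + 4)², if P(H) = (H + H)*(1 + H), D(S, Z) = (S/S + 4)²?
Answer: 5200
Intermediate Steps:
q(m, w) = 2*m
D(S, Z) = 25 (D(S, Z) = (1 + 4)² = 5² = 25)
P(H) = 2*H*(1 + H) (P(H) = (2*H)*(1 + H) = 2*H*(1 + H))
W(M) = 1300 (W(M) = 2*25*(1 + 25) = 2*25*26 = 1300)
W(-1)*(q(-3, -1) + 4)² = 1300*(2*(-3) + 4)² = 1300*(-6 + 4)² = 1300*(-2)² = 1300*4 = 5200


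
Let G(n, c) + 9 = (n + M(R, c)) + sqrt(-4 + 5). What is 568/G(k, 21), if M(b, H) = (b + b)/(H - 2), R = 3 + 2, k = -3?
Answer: -10792/199 ≈ -54.231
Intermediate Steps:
R = 5
M(b, H) = 2*b/(-2 + H) (M(b, H) = (2*b)/(-2 + H) = 2*b/(-2 + H))
G(n, c) = -8 + n + 10/(-2 + c) (G(n, c) = -9 + ((n + 2*5/(-2 + c)) + sqrt(-4 + 5)) = -9 + ((n + 10/(-2 + c)) + sqrt(1)) = -9 + ((n + 10/(-2 + c)) + 1) = -9 + (1 + n + 10/(-2 + c)) = -8 + n + 10/(-2 + c))
568/G(k, 21) = 568/(((10 + (-8 - 3)*(-2 + 21))/(-2 + 21))) = 568/(((10 - 11*19)/19)) = 568/(((10 - 209)/19)) = 568/(((1/19)*(-199))) = 568/(-199/19) = 568*(-19/199) = -10792/199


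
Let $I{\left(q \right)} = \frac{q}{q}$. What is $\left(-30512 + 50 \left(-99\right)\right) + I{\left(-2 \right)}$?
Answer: $-35461$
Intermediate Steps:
$I{\left(q \right)} = 1$
$\left(-30512 + 50 \left(-99\right)\right) + I{\left(-2 \right)} = \left(-30512 + 50 \left(-99\right)\right) + 1 = \left(-30512 - 4950\right) + 1 = -35462 + 1 = -35461$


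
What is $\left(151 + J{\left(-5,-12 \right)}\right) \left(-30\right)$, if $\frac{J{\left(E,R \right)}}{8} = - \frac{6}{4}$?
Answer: $-4170$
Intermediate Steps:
$J{\left(E,R \right)} = -12$ ($J{\left(E,R \right)} = 8 \left(- \frac{6}{4}\right) = 8 \left(\left(-6\right) \frac{1}{4}\right) = 8 \left(- \frac{3}{2}\right) = -12$)
$\left(151 + J{\left(-5,-12 \right)}\right) \left(-30\right) = \left(151 - 12\right) \left(-30\right) = 139 \left(-30\right) = -4170$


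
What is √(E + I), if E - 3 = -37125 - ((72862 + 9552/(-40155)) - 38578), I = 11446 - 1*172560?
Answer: 2*I*√10414456964790/13385 ≈ 482.2*I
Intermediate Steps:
I = -161114 (I = 11446 - 172560 = -161114)
E = -955766126/13385 (E = 3 + (-37125 - ((72862 + 9552/(-40155)) - 38578)) = 3 + (-37125 - ((72862 + 9552*(-1/40155)) - 38578)) = 3 + (-37125 - ((72862 - 3184/13385) - 38578)) = 3 + (-37125 - (975254686/13385 - 38578)) = 3 + (-37125 - 1*458888156/13385) = 3 + (-37125 - 458888156/13385) = 3 - 955806281/13385 = -955766126/13385 ≈ -71406.)
√(E + I) = √(-955766126/13385 - 161114) = √(-3112277016/13385) = 2*I*√10414456964790/13385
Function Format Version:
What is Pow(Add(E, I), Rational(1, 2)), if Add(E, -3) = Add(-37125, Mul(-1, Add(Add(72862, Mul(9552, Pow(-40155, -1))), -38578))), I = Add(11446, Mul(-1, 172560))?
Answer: Mul(Rational(2, 13385), I, Pow(10414456964790, Rational(1, 2))) ≈ Mul(482.20, I)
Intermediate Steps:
I = -161114 (I = Add(11446, -172560) = -161114)
E = Rational(-955766126, 13385) (E = Add(3, Add(-37125, Mul(-1, Add(Add(72862, Mul(9552, Pow(-40155, -1))), -38578)))) = Add(3, Add(-37125, Mul(-1, Add(Add(72862, Mul(9552, Rational(-1, 40155))), -38578)))) = Add(3, Add(-37125, Mul(-1, Add(Add(72862, Rational(-3184, 13385)), -38578)))) = Add(3, Add(-37125, Mul(-1, Add(Rational(975254686, 13385), -38578)))) = Add(3, Add(-37125, Mul(-1, Rational(458888156, 13385)))) = Add(3, Add(-37125, Rational(-458888156, 13385))) = Add(3, Rational(-955806281, 13385)) = Rational(-955766126, 13385) ≈ -71406.)
Pow(Add(E, I), Rational(1, 2)) = Pow(Add(Rational(-955766126, 13385), -161114), Rational(1, 2)) = Pow(Rational(-3112277016, 13385), Rational(1, 2)) = Mul(Rational(2, 13385), I, Pow(10414456964790, Rational(1, 2)))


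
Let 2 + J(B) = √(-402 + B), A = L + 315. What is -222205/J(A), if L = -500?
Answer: 444410/591 + 222205*I*√587/591 ≈ 751.96 + 9109.3*I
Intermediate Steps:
A = -185 (A = -500 + 315 = -185)
J(B) = -2 + √(-402 + B)
-222205/J(A) = -222205/(-2 + √(-402 - 185)) = -222205/(-2 + √(-587)) = -222205/(-2 + I*√587)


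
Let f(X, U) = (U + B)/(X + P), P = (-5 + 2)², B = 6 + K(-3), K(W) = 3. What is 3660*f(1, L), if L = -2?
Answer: 2562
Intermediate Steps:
B = 9 (B = 6 + 3 = 9)
P = 9 (P = (-3)² = 9)
f(X, U) = (9 + U)/(9 + X) (f(X, U) = (U + 9)/(X + 9) = (9 + U)/(9 + X))
3660*f(1, L) = 3660*((9 - 2)/(9 + 1)) = 3660*(7/10) = 2562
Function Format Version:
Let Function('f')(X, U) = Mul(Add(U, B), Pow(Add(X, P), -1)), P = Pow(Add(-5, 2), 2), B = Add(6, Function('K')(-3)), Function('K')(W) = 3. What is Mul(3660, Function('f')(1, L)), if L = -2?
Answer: 2562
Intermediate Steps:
B = 9 (B = Add(6, 3) = 9)
P = 9 (P = Pow(-3, 2) = 9)
Function('f')(X, U) = Mul(Pow(Add(9, X), -1), Add(9, U)) (Function('f')(X, U) = Mul(Add(U, 9), Pow(Add(X, 9), -1)) = Mul(Add(9, U), Pow(Add(9, X), -1)) = Mul(Pow(Add(9, X), -1), Add(9, U)))
Mul(3660, Function('f')(1, L)) = Mul(3660, Mul(Pow(Add(9, 1), -1), Add(9, -2))) = Mul(3660, Mul(Pow(10, -1), 7)) = Mul(3660, Mul(Rational(1, 10), 7)) = Mul(3660, Rational(7, 10)) = 2562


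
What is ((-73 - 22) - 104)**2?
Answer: 39601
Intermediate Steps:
((-73 - 22) - 104)**2 = (-95 - 104)**2 = (-199)**2 = 39601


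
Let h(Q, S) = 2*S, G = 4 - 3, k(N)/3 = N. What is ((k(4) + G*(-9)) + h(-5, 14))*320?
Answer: 9920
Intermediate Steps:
k(N) = 3*N
G = 1
((k(4) + G*(-9)) + h(-5, 14))*320 = ((3*4 + 1*(-9)) + 2*14)*320 = ((12 - 9) + 28)*320 = (3 + 28)*320 = 31*320 = 9920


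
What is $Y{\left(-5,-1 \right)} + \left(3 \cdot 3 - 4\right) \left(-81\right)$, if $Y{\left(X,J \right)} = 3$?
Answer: $-402$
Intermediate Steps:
$Y{\left(-5,-1 \right)} + \left(3 \cdot 3 - 4\right) \left(-81\right) = 3 + \left(3 \cdot 3 - 4\right) \left(-81\right) = 3 + \left(9 - 4\right) \left(-81\right) = 3 + 5 \left(-81\right) = 3 - 405 = -402$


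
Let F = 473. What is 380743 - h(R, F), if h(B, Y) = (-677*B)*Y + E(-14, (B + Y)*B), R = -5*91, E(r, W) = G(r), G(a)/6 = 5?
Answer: -145319842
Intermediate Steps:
G(a) = 30 (G(a) = 6*5 = 30)
E(r, W) = 30
R = -455
h(B, Y) = 30 - 677*B*Y (h(B, Y) = (-677*B)*Y + 30 = -677*B*Y + 30 = 30 - 677*B*Y)
380743 - h(R, F) = 380743 - (30 - 677*(-455)*473) = 380743 - (30 + 145700555) = 380743 - 1*145700585 = 380743 - 145700585 = -145319842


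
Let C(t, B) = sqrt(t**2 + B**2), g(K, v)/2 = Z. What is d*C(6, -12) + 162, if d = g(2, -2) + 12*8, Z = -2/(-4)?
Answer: 162 + 582*sqrt(5) ≈ 1463.4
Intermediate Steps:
Z = 1/2 (Z = -2*(-1/4) = 1/2 ≈ 0.50000)
g(K, v) = 1 (g(K, v) = 2*(1/2) = 1)
d = 97 (d = 1 + 12*8 = 1 + 96 = 97)
C(t, B) = sqrt(B**2 + t**2)
d*C(6, -12) + 162 = 97*sqrt((-12)**2 + 6**2) + 162 = 97*sqrt(144 + 36) + 162 = 97*sqrt(180) + 162 = 97*(6*sqrt(5)) + 162 = 582*sqrt(5) + 162 = 162 + 582*sqrt(5)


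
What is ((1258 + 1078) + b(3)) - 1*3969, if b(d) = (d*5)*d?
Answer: -1588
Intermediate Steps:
b(d) = 5*d² (b(d) = (5*d)*d = 5*d²)
((1258 + 1078) + b(3)) - 1*3969 = ((1258 + 1078) + 5*3²) - 1*3969 = (2336 + 5*9) - 3969 = (2336 + 45) - 3969 = 2381 - 3969 = -1588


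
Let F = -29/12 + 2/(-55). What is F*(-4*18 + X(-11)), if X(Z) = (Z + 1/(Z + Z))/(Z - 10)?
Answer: 5940111/33880 ≈ 175.33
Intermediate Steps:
F = -1619/660 (F = -29*1/12 + 2*(-1/55) = -29/12 - 2/55 = -1619/660 ≈ -2.4530)
X(Z) = (Z + 1/(2*Z))/(-10 + Z)
F*(-4*18 + X(-11)) = -1619*(-4*18 + (½ + (-11)²)/((-11)*(-10 - 11)))/660 = -1619*(-72 - 1/11*(½ + 121)/(-21))/660 = -1619*(-72 - 1/11*(-1/21)*243/2)/660 = -1619*(-72 + 81/154)/660 = -1619/660*(-11007/154) = 5940111/33880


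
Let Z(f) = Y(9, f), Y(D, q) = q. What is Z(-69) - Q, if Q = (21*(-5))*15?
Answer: 1506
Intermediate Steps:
Z(f) = f
Q = -1575 (Q = -105*15 = -1575)
Z(-69) - Q = -69 - 1*(-1575) = -69 + 1575 = 1506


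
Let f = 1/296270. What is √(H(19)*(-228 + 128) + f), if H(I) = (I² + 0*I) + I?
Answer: I*√3335484689903730/296270 ≈ 194.94*I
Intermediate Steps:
H(I) = I + I² (H(I) = (I² + 0) + I = I² + I = I + I²)
f = 1/296270 ≈ 3.3753e-6
√(H(19)*(-228 + 128) + f) = √((19*(1 + 19))*(-228 + 128) + 1/296270) = √((19*20)*(-100) + 1/296270) = √(380*(-100) + 1/296270) = √(-38000 + 1/296270) = √(-11258259999/296270) = I*√3335484689903730/296270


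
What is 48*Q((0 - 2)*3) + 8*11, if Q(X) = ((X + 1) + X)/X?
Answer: 176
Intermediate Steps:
Q(X) = (1 + 2*X)/X (Q(X) = ((1 + X) + X)/X = (1 + 2*X)/X)
48*Q((0 - 2)*3) + 8*11 = 48*(2 + 1/((0 - 2)*3)) + 8*11 = 48*(2 + 1/(-2*3)) + 88 = 48*(2 + 1/(-6)) + 88 = 48*(2 - ⅙) + 88 = 48*(11/6) + 88 = 88 + 88 = 176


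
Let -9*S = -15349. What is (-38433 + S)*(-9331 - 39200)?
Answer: 5347274996/3 ≈ 1.7824e+9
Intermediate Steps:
S = 15349/9 (S = -1/9*(-15349) = 15349/9 ≈ 1705.4)
(-38433 + S)*(-9331 - 39200) = (-38433 + 15349/9)*(-9331 - 39200) = -330548/9*(-48531) = 5347274996/3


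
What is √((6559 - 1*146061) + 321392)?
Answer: 3*√20210 ≈ 426.49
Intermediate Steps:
√((6559 - 1*146061) + 321392) = √((6559 - 146061) + 321392) = √(-139502 + 321392) = √181890 = 3*√20210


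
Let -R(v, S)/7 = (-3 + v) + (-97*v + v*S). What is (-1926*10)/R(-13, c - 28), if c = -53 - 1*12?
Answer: 3210/2863 ≈ 1.1212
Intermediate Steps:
c = -65 (c = -53 - 12 = -65)
R(v, S) = 21 + 672*v - 7*S*v (R(v, S) = -7*((-3 + v) + (-97*v + v*S)) = -7*((-3 + v) + (-97*v + S*v)) = -7*(-3 - 96*v + S*v) = 21 + 672*v - 7*S*v)
(-1926*10)/R(-13, c - 28) = (-1926*10)/(21 + 672*(-13) - 7*(-65 - 28)*(-13)) = -19260/(21 - 8736 - 7*(-93)*(-13)) = -19260/(21 - 8736 - 8463) = -19260/(-17178) = -19260*(-1/17178) = 3210/2863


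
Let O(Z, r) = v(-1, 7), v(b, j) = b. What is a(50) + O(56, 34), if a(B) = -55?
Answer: -56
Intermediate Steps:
O(Z, r) = -1
a(50) + O(56, 34) = -55 - 1 = -56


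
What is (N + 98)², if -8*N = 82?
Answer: 123201/16 ≈ 7700.1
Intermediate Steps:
N = -41/4 (N = -⅛*82 = -41/4 ≈ -10.250)
(N + 98)² = (-41/4 + 98)² = (351/4)² = 123201/16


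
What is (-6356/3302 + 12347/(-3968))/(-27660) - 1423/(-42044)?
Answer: 64810600480271/1904648980615680 ≈ 0.034028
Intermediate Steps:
(-6356/3302 + 12347/(-3968))/(-27660) - 1423/(-42044) = (-6356*1/3302 + 12347*(-1/3968))*(-1/27660) - 1423*(-1/42044) = (-3178/1651 - 12347/3968)*(-1/27660) + 1423/42044 = -32995201/6551168*(-1/27660) + 1423/42044 = 32995201/181205306880 + 1423/42044 = 64810600480271/1904648980615680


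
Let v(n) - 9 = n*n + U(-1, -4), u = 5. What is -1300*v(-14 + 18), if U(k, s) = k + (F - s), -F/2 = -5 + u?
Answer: -36400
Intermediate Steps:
F = 0 (F = -2*(-5 + 5) = -2*0 = 0)
U(k, s) = k - s (U(k, s) = k + (0 - s) = k - s)
v(n) = 12 + n² (v(n) = 9 + (n*n + (-1 - 1*(-4))) = 9 + (n² + (-1 + 4)) = 9 + (n² + 3) = 9 + (3 + n²) = 12 + n²)
-1300*v(-14 + 18) = -1300*(12 + (-14 + 18)²) = -1300*(12 + 4²) = -1300*(12 + 16) = -1300*28 = -36400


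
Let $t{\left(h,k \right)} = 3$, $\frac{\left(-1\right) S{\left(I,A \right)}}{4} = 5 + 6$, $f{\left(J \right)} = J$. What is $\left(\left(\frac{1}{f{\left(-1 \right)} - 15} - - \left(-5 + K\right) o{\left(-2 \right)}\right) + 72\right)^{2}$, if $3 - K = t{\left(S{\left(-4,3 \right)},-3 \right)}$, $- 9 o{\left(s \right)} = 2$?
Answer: $\frac{110649361}{20736} \approx 5336.1$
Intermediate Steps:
$o{\left(s \right)} = - \frac{2}{9}$ ($o{\left(s \right)} = \left(- \frac{1}{9}\right) 2 = - \frac{2}{9}$)
$S{\left(I,A \right)} = -44$ ($S{\left(I,A \right)} = - 4 \left(5 + 6\right) = \left(-4\right) 11 = -44$)
$K = 0$ ($K = 3 - 3 = 0$)
$\left(\left(\frac{1}{f{\left(-1 \right)} - 15} - - \left(-5 + K\right) o{\left(-2 \right)}\right) + 72\right)^{2} = \left(\left(\frac{1}{-1 - 15} - - \frac{\left(-5 + 0\right) \left(-2\right)}{9}\right) + 72\right)^{2} = \left(\left(\frac{1}{-16} - - \frac{\left(-5\right) \left(-2\right)}{9}\right) + 72\right)^{2} = \left(\left(- \frac{1}{16} - \left(-1\right) \frac{10}{9}\right) + 72\right)^{2} = \left(\left(- \frac{1}{16} - - \frac{10}{9}\right) + 72\right)^{2} = \left(\left(- \frac{1}{16} + \frac{10}{9}\right) + 72\right)^{2} = \left(\frac{151}{144} + 72\right)^{2} = \left(\frac{10519}{144}\right)^{2} = \frac{110649361}{20736}$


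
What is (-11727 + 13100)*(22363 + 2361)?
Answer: 33946052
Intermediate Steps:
(-11727 + 13100)*(22363 + 2361) = 1373*24724 = 33946052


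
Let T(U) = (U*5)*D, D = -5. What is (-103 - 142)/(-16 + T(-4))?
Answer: -35/12 ≈ -2.9167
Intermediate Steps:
T(U) = -25*U (T(U) = (U*5)*(-5) = (5*U)*(-5) = -25*U)
(-103 - 142)/(-16 + T(-4)) = (-103 - 142)/(-16 - 25*(-4)) = -245/(-16 + 100) = -245/84 = -245*1/84 = -35/12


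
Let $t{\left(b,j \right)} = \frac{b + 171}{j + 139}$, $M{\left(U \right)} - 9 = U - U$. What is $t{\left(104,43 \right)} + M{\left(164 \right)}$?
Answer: $\frac{1913}{182} \approx 10.511$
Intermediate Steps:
$M{\left(U \right)} = 9$ ($M{\left(U \right)} = 9 + \left(U - U\right) = 9 + 0 = 9$)
$t{\left(b,j \right)} = \frac{171 + b}{139 + j}$
$t{\left(104,43 \right)} + M{\left(164 \right)} = \frac{171 + 104}{139 + 43} + 9 = \frac{1}{182} \cdot 275 + 9 = \frac{275}{182} + 9 = \frac{1913}{182}$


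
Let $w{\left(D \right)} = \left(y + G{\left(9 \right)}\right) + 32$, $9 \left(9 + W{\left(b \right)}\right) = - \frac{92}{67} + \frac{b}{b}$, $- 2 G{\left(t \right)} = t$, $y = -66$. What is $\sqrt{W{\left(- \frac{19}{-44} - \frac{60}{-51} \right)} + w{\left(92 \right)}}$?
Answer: $\frac{i \sqrt{7682890}}{402} \approx 6.895 i$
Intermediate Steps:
$G{\left(t \right)} = - \frac{t}{2}$
$W{\left(b \right)} = - \frac{5452}{603}$ ($W{\left(b \right)} = -9 + \frac{- \frac{92}{67} + \frac{b}{b}}{9} = -9 + \frac{\left(-92\right) \frac{1}{67} + 1}{9} = -9 + \frac{- \frac{92}{67} + 1}{9} = -9 + \frac{1}{9} \left(- \frac{25}{67}\right) = -9 - \frac{25}{603} = - \frac{5452}{603}$)
$w{\left(D \right)} = - \frac{77}{2}$ ($w{\left(D \right)} = \left(-66 - \frac{9}{2}\right) + 32 = - \frac{141}{2} + 32 = - \frac{77}{2}$)
$\sqrt{W{\left(- \frac{19}{-44} - \frac{60}{-51} \right)} + w{\left(92 \right)}} = \sqrt{- \frac{5452}{603} - \frac{77}{2}} = \sqrt{- \frac{57335}{1206}} = \frac{i \sqrt{7682890}}{402}$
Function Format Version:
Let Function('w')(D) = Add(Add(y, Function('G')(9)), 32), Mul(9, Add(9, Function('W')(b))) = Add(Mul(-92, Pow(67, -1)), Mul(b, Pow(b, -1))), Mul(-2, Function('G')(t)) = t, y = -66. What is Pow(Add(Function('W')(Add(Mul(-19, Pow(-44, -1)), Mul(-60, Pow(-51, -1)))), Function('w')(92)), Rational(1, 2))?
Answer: Mul(Rational(1, 402), I, Pow(7682890, Rational(1, 2))) ≈ Mul(6.8950, I)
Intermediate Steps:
Function('G')(t) = Mul(Rational(-1, 2), t)
Function('W')(b) = Rational(-5452, 603) (Function('W')(b) = Add(-9, Mul(Rational(1, 9), Add(Mul(-92, Pow(67, -1)), Mul(b, Pow(b, -1))))) = Add(-9, Mul(Rational(1, 9), Add(Mul(-92, Rational(1, 67)), 1))) = Add(-9, Mul(Rational(1, 9), Add(Rational(-92, 67), 1))) = Add(-9, Mul(Rational(1, 9), Rational(-25, 67))) = Add(-9, Rational(-25, 603)) = Rational(-5452, 603))
Function('w')(D) = Rational(-77, 2) (Function('w')(D) = Add(Add(-66, Mul(Rational(-1, 2), 9)), 32) = Add(Add(-66, Rational(-9, 2)), 32) = Add(Rational(-141, 2), 32) = Rational(-77, 2))
Pow(Add(Function('W')(Add(Mul(-19, Pow(-44, -1)), Mul(-60, Pow(-51, -1)))), Function('w')(92)), Rational(1, 2)) = Pow(Add(Rational(-5452, 603), Rational(-77, 2)), Rational(1, 2)) = Pow(Rational(-57335, 1206), Rational(1, 2)) = Mul(Rational(1, 402), I, Pow(7682890, Rational(1, 2)))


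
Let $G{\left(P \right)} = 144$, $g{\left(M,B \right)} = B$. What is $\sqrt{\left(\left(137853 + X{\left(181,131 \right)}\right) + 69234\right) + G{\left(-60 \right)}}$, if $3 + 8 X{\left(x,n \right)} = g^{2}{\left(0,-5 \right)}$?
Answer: $\frac{\sqrt{828935}}{2} \approx 455.23$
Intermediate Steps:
$X{\left(x,n \right)} = \frac{11}{4}$ ($X{\left(x,n \right)} = - \frac{3}{8} + \frac{\left(-5\right)^{2}}{8} = - \frac{3}{8} + \frac{1}{8} \cdot 25 = - \frac{3}{8} + \frac{25}{8} = \frac{11}{4}$)
$\sqrt{\left(\left(137853 + X{\left(181,131 \right)}\right) + 69234\right) + G{\left(-60 \right)}} = \sqrt{\left(\left(137853 + \frac{11}{4}\right) + 69234\right) + 144} = \sqrt{\left(\frac{551423}{4} + 69234\right) + 144} = \sqrt{\frac{828359}{4} + 144} = \sqrt{\frac{828935}{4}} = \frac{\sqrt{828935}}{2}$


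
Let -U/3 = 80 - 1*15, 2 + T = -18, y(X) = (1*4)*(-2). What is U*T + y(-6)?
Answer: 3892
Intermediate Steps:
y(X) = -8 (y(X) = 4*(-2) = -8)
T = -20 (T = -2 - 18 = -20)
U = -195 (U = -3*(80 - 1*15) = -3*(80 - 15) = -3*65 = -195)
U*T + y(-6) = -195*(-20) - 8 = 3900 - 8 = 3892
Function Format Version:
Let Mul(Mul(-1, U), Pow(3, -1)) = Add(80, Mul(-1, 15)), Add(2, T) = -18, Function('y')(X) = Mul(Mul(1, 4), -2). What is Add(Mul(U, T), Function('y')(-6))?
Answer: 3892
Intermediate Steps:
Function('y')(X) = -8 (Function('y')(X) = Mul(4, -2) = -8)
T = -20 (T = Add(-2, -18) = -20)
U = -195 (U = Mul(-3, Add(80, Mul(-1, 15))) = Mul(-3, Add(80, -15)) = Mul(-3, 65) = -195)
Add(Mul(U, T), Function('y')(-6)) = Add(Mul(-195, -20), -8) = Add(3900, -8) = 3892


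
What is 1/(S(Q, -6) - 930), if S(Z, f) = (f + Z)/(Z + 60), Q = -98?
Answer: -19/17618 ≈ -0.0010784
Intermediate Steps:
S(Z, f) = (Z + f)/(60 + Z)
1/(S(Q, -6) - 930) = 1/((-98 - 6)/(60 - 98) - 930) = 1/(-104/(-38) - 930) = 1/(-1/38*(-104) - 930) = 1/(52/19 - 930) = 1/(-17618/19) = -19/17618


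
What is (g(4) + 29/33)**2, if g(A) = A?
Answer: 25921/1089 ≈ 23.803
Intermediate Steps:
(g(4) + 29/33)**2 = (4 + 29/33)**2 = (161/33)**2 = 25921/1089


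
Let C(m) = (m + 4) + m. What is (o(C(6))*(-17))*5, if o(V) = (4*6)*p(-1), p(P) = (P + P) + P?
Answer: 6120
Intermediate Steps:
p(P) = 3*P (p(P) = 2*P + P = 3*P)
C(m) = 4 + 2*m (C(m) = (4 + m) + m = 4 + 2*m)
o(V) = -72 (o(V) = (4*6)*(3*(-1)) = 24*(-3) = -72)
(o(C(6))*(-17))*5 = -72*(-17)*5 = 1224*5 = 6120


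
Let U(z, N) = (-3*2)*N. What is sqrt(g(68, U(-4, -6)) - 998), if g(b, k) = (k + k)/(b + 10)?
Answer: I*sqrt(168506)/13 ≈ 31.577*I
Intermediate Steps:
U(z, N) = -6*N
g(b, k) = 2*k/(10 + b) (g(b, k) = (2*k)/(10 + b) = 2*k/(10 + b))
sqrt(g(68, U(-4, -6)) - 998) = sqrt(2*(-6*(-6))/(10 + 68) - 998) = sqrt(2*36/78 - 998) = sqrt(2*36*(1/78) - 998) = sqrt(12/13 - 998) = sqrt(-12962/13) = I*sqrt(168506)/13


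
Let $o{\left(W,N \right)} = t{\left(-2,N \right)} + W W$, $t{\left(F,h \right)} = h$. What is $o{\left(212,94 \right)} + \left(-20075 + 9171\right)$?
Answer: $34134$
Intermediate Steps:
$o{\left(W,N \right)} = N + W^{2}$ ($o{\left(W,N \right)} = N + W W = N + W^{2}$)
$o{\left(212,94 \right)} + \left(-20075 + 9171\right) = \left(94 + 212^{2}\right) + \left(-20075 + 9171\right) = \left(94 + 44944\right) - 10904 = 45038 - 10904 = 34134$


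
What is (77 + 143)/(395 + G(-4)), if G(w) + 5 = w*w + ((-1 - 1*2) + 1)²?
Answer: 22/41 ≈ 0.53658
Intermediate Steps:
G(w) = -1 + w² (G(w) = -5 + (w*w + ((-1 - 1*2) + 1)²) = -5 + (w² + ((-1 - 2) + 1)²) = -5 + (w² + (-3 + 1)²) = -5 + (w² + (-2)²) = -5 + (w² + 4) = -5 + (4 + w²) = -1 + w²)
(77 + 143)/(395 + G(-4)) = (77 + 143)/(395 + (-1 + (-4)²)) = 220/(395 + (-1 + 16)) = 220/(395 + 15) = 220/410 = 220*(1/410) = 22/41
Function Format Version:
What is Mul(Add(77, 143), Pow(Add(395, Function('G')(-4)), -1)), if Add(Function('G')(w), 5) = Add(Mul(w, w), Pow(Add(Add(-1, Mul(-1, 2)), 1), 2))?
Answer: Rational(22, 41) ≈ 0.53658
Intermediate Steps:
Function('G')(w) = Add(-1, Pow(w, 2)) (Function('G')(w) = Add(-5, Add(Mul(w, w), Pow(Add(Add(-1, Mul(-1, 2)), 1), 2))) = Add(-5, Add(Pow(w, 2), Pow(Add(Add(-1, -2), 1), 2))) = Add(-5, Add(Pow(w, 2), Pow(Add(-3, 1), 2))) = Add(-5, Add(Pow(w, 2), Pow(-2, 2))) = Add(-5, Add(Pow(w, 2), 4)) = Add(-5, Add(4, Pow(w, 2))) = Add(-1, Pow(w, 2)))
Mul(Add(77, 143), Pow(Add(395, Function('G')(-4)), -1)) = Mul(Add(77, 143), Pow(Add(395, Add(-1, Pow(-4, 2))), -1)) = Mul(220, Pow(Add(395, Add(-1, 16)), -1)) = Mul(220, Pow(Add(395, 15), -1)) = Mul(220, Pow(410, -1)) = Mul(220, Rational(1, 410)) = Rational(22, 41)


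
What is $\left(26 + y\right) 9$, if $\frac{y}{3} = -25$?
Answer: $-441$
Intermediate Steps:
$y = -75$ ($y = 3 \left(-25\right) = -75$)
$\left(26 + y\right) 9 = \left(26 - 75\right) 9 = \left(-49\right) 9 = -441$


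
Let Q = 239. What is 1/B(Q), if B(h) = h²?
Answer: 1/57121 ≈ 1.7507e-5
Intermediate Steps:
1/B(Q) = 1/(239²) = 1/57121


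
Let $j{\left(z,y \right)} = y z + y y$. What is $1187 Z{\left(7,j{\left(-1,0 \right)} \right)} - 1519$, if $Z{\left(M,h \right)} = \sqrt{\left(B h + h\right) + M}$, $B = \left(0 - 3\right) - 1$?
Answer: $-1519 + 1187 \sqrt{7} \approx 1621.5$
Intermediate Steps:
$B = -4$ ($B = -3 - 1 = -4$)
$j{\left(z,y \right)} = y^{2} + y z$ ($j{\left(z,y \right)} = y z + y^{2} = y^{2} + y z$)
$Z{\left(M,h \right)} = \sqrt{M - 3 h}$ ($Z{\left(M,h \right)} = \sqrt{\left(- 4 h + h\right) + M} = \sqrt{- 3 h + M} = \sqrt{M - 3 h}$)
$1187 Z{\left(7,j{\left(-1,0 \right)} \right)} - 1519 = 1187 \sqrt{7 - 3 \cdot 0 \left(0 - 1\right)} - 1519 = 1187 \sqrt{7 - 3 \cdot 0 \left(-1\right)} - 1519 = 1187 \sqrt{7 - 0} - 1519 = 1187 \sqrt{7 + 0} - 1519 = 1187 \sqrt{7} - 1519 = -1519 + 1187 \sqrt{7}$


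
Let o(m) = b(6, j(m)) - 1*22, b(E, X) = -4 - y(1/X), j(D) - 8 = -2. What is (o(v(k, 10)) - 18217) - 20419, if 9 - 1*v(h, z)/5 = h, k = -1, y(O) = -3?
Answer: -38659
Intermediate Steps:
j(D) = 6 (j(D) = 8 - 2 = 6)
v(h, z) = 45 - 5*h
b(E, X) = -1 (b(E, X) = -4 - 1*(-3) = -4 + 3 = -1)
o(m) = -23 (o(m) = -1 - 1*22 = -1 - 22 = -23)
(o(v(k, 10)) - 18217) - 20419 = (-23 - 18217) - 20419 = -18240 - 20419 = -38659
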